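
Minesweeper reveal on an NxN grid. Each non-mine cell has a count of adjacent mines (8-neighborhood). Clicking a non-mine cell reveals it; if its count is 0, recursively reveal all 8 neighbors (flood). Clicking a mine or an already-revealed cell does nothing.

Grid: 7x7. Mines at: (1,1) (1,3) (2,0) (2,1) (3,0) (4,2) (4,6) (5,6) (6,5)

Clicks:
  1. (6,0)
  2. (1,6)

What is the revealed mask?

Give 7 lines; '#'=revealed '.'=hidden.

Answer: ....###
....###
...####
...####
##.###.
######.
#####..

Derivation:
Click 1 (6,0) count=0: revealed 12 new [(4,0) (4,1) (5,0) (5,1) (5,2) (5,3) (5,4) (6,0) (6,1) (6,2) (6,3) (6,4)] -> total=12
Click 2 (1,6) count=0: revealed 18 new [(0,4) (0,5) (0,6) (1,4) (1,5) (1,6) (2,3) (2,4) (2,5) (2,6) (3,3) (3,4) (3,5) (3,6) (4,3) (4,4) (4,5) (5,5)] -> total=30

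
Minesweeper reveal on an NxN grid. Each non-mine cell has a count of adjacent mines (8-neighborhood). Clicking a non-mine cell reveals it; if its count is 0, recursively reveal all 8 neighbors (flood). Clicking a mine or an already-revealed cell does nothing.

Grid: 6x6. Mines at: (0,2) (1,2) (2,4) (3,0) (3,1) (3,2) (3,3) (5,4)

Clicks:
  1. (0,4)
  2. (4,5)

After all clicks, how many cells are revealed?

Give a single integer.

Answer: 7

Derivation:
Click 1 (0,4) count=0: revealed 6 new [(0,3) (0,4) (0,5) (1,3) (1,4) (1,5)] -> total=6
Click 2 (4,5) count=1: revealed 1 new [(4,5)] -> total=7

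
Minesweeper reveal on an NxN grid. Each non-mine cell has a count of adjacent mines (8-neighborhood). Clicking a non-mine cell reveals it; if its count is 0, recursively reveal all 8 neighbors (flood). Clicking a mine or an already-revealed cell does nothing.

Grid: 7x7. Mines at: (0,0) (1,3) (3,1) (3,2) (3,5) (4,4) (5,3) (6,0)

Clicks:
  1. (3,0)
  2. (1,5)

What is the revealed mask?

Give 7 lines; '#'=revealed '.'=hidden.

Click 1 (3,0) count=1: revealed 1 new [(3,0)] -> total=1
Click 2 (1,5) count=0: revealed 9 new [(0,4) (0,5) (0,6) (1,4) (1,5) (1,6) (2,4) (2,5) (2,6)] -> total=10

Answer: ....###
....###
....###
#......
.......
.......
.......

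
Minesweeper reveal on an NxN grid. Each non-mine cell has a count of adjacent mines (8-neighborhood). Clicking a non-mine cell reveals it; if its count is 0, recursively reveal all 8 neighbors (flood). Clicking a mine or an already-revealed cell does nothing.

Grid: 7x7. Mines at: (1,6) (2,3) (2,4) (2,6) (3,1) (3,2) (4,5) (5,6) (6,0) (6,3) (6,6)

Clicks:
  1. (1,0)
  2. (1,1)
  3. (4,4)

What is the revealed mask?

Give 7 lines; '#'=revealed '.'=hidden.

Answer: ######.
######.
###....
.......
....#..
.......
.......

Derivation:
Click 1 (1,0) count=0: revealed 15 new [(0,0) (0,1) (0,2) (0,3) (0,4) (0,5) (1,0) (1,1) (1,2) (1,3) (1,4) (1,5) (2,0) (2,1) (2,2)] -> total=15
Click 2 (1,1) count=0: revealed 0 new [(none)] -> total=15
Click 3 (4,4) count=1: revealed 1 new [(4,4)] -> total=16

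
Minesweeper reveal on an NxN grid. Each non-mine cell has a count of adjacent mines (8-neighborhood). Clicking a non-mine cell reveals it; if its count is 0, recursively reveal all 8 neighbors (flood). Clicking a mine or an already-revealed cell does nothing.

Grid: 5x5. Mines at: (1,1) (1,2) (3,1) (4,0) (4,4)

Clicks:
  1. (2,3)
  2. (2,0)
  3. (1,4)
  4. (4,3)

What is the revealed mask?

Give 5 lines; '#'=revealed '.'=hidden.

Answer: ...##
...##
#..##
...##
...#.

Derivation:
Click 1 (2,3) count=1: revealed 1 new [(2,3)] -> total=1
Click 2 (2,0) count=2: revealed 1 new [(2,0)] -> total=2
Click 3 (1,4) count=0: revealed 7 new [(0,3) (0,4) (1,3) (1,4) (2,4) (3,3) (3,4)] -> total=9
Click 4 (4,3) count=1: revealed 1 new [(4,3)] -> total=10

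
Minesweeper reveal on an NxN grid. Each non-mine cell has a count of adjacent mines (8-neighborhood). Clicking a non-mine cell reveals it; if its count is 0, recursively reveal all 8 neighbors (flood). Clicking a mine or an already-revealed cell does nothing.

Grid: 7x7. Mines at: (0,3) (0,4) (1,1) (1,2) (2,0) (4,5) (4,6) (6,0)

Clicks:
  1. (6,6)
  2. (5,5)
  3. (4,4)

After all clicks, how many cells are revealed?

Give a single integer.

Click 1 (6,6) count=0: revealed 37 new [(0,5) (0,6) (1,3) (1,4) (1,5) (1,6) (2,1) (2,2) (2,3) (2,4) (2,5) (2,6) (3,0) (3,1) (3,2) (3,3) (3,4) (3,5) (3,6) (4,0) (4,1) (4,2) (4,3) (4,4) (5,0) (5,1) (5,2) (5,3) (5,4) (5,5) (5,6) (6,1) (6,2) (6,3) (6,4) (6,5) (6,6)] -> total=37
Click 2 (5,5) count=2: revealed 0 new [(none)] -> total=37
Click 3 (4,4) count=1: revealed 0 new [(none)] -> total=37

Answer: 37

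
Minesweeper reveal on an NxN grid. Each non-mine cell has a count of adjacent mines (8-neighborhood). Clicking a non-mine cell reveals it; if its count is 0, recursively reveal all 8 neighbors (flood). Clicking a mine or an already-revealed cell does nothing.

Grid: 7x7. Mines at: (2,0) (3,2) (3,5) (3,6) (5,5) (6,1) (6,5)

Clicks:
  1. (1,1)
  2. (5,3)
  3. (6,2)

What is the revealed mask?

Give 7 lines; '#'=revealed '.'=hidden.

Click 1 (1,1) count=1: revealed 1 new [(1,1)] -> total=1
Click 2 (5,3) count=0: revealed 9 new [(4,2) (4,3) (4,4) (5,2) (5,3) (5,4) (6,2) (6,3) (6,4)] -> total=10
Click 3 (6,2) count=1: revealed 0 new [(none)] -> total=10

Answer: .......
.#.....
.......
.......
..###..
..###..
..###..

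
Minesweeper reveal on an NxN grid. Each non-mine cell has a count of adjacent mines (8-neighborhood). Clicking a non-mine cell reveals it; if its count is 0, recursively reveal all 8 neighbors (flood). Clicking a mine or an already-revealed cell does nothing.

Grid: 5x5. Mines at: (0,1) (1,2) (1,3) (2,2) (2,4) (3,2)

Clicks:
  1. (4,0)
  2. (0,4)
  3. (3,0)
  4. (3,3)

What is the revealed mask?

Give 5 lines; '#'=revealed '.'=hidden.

Click 1 (4,0) count=0: revealed 8 new [(1,0) (1,1) (2,0) (2,1) (3,0) (3,1) (4,0) (4,1)] -> total=8
Click 2 (0,4) count=1: revealed 1 new [(0,4)] -> total=9
Click 3 (3,0) count=0: revealed 0 new [(none)] -> total=9
Click 4 (3,3) count=3: revealed 1 new [(3,3)] -> total=10

Answer: ....#
##...
##...
##.#.
##...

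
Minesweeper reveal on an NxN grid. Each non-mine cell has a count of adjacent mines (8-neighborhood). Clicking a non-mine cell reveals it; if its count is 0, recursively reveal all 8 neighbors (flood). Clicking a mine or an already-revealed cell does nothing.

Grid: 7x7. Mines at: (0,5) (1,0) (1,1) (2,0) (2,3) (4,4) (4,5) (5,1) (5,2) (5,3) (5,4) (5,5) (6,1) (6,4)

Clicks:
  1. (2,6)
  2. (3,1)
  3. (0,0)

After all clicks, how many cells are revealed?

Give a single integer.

Click 1 (2,6) count=0: revealed 9 new [(1,4) (1,5) (1,6) (2,4) (2,5) (2,6) (3,4) (3,5) (3,6)] -> total=9
Click 2 (3,1) count=1: revealed 1 new [(3,1)] -> total=10
Click 3 (0,0) count=2: revealed 1 new [(0,0)] -> total=11

Answer: 11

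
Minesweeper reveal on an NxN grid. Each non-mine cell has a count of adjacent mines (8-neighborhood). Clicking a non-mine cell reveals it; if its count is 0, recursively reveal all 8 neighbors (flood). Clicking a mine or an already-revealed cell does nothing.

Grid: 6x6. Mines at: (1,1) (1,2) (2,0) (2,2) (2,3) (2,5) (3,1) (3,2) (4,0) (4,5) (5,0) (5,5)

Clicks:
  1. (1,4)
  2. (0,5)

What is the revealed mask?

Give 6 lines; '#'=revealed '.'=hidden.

Click 1 (1,4) count=2: revealed 1 new [(1,4)] -> total=1
Click 2 (0,5) count=0: revealed 5 new [(0,3) (0,4) (0,5) (1,3) (1,5)] -> total=6

Answer: ...###
...###
......
......
......
......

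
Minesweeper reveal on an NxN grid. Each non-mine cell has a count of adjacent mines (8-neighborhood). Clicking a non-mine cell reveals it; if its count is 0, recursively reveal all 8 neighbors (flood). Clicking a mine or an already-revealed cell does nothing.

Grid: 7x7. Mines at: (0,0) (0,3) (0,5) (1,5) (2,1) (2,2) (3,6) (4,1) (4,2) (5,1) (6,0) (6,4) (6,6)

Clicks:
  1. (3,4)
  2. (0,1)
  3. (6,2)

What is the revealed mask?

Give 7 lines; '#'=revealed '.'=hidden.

Answer: .#.....
.......
...###.
...###.
...###.
...###.
..#....

Derivation:
Click 1 (3,4) count=0: revealed 12 new [(2,3) (2,4) (2,5) (3,3) (3,4) (3,5) (4,3) (4,4) (4,5) (5,3) (5,4) (5,5)] -> total=12
Click 2 (0,1) count=1: revealed 1 new [(0,1)] -> total=13
Click 3 (6,2) count=1: revealed 1 new [(6,2)] -> total=14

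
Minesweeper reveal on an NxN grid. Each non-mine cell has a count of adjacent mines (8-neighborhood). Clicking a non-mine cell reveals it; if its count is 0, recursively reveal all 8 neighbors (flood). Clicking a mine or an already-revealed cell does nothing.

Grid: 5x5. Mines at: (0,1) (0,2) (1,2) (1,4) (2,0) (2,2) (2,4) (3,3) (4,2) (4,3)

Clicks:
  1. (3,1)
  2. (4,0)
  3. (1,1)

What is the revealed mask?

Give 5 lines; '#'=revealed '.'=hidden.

Click 1 (3,1) count=3: revealed 1 new [(3,1)] -> total=1
Click 2 (4,0) count=0: revealed 3 new [(3,0) (4,0) (4,1)] -> total=4
Click 3 (1,1) count=5: revealed 1 new [(1,1)] -> total=5

Answer: .....
.#...
.....
##...
##...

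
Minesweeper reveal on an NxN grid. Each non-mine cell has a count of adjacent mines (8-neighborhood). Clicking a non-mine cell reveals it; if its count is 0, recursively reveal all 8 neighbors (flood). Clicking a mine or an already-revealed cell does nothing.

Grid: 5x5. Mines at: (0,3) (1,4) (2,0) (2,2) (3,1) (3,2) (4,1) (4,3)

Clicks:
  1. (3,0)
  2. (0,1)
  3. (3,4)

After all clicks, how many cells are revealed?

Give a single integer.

Click 1 (3,0) count=3: revealed 1 new [(3,0)] -> total=1
Click 2 (0,1) count=0: revealed 6 new [(0,0) (0,1) (0,2) (1,0) (1,1) (1,2)] -> total=7
Click 3 (3,4) count=1: revealed 1 new [(3,4)] -> total=8

Answer: 8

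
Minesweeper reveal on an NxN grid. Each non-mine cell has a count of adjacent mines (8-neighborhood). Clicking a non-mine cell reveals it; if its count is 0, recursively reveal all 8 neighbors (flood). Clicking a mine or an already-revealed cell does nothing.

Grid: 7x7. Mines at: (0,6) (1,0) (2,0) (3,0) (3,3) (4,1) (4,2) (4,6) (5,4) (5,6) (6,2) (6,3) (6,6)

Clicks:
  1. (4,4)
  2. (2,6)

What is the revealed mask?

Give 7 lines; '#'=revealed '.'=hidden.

Answer: .#####.
.######
.######
....###
....#..
.......
.......

Derivation:
Click 1 (4,4) count=2: revealed 1 new [(4,4)] -> total=1
Click 2 (2,6) count=0: revealed 20 new [(0,1) (0,2) (0,3) (0,4) (0,5) (1,1) (1,2) (1,3) (1,4) (1,5) (1,6) (2,1) (2,2) (2,3) (2,4) (2,5) (2,6) (3,4) (3,5) (3,6)] -> total=21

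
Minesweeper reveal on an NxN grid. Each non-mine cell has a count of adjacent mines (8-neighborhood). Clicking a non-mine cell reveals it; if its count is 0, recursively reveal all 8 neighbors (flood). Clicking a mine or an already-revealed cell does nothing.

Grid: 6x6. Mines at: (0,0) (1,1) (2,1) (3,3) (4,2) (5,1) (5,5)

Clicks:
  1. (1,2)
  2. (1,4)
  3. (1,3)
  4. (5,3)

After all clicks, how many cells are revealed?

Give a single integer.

Answer: 17

Derivation:
Click 1 (1,2) count=2: revealed 1 new [(1,2)] -> total=1
Click 2 (1,4) count=0: revealed 15 new [(0,2) (0,3) (0,4) (0,5) (1,3) (1,4) (1,5) (2,2) (2,3) (2,4) (2,5) (3,4) (3,5) (4,4) (4,5)] -> total=16
Click 3 (1,3) count=0: revealed 0 new [(none)] -> total=16
Click 4 (5,3) count=1: revealed 1 new [(5,3)] -> total=17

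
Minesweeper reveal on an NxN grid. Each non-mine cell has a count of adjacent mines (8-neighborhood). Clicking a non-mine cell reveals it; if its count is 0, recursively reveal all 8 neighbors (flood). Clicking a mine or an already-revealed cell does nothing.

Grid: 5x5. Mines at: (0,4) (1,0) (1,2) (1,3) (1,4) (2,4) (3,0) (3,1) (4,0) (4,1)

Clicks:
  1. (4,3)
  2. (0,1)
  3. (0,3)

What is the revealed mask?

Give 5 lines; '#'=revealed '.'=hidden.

Answer: .#.#.
.....
.....
..###
..###

Derivation:
Click 1 (4,3) count=0: revealed 6 new [(3,2) (3,3) (3,4) (4,2) (4,3) (4,4)] -> total=6
Click 2 (0,1) count=2: revealed 1 new [(0,1)] -> total=7
Click 3 (0,3) count=4: revealed 1 new [(0,3)] -> total=8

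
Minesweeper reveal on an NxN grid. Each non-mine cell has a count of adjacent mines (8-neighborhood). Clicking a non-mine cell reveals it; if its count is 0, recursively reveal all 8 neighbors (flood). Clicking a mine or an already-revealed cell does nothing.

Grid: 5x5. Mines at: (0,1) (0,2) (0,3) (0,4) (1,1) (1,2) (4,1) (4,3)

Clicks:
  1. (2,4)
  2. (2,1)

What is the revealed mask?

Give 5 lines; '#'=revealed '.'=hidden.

Click 1 (2,4) count=0: revealed 6 new [(1,3) (1,4) (2,3) (2,4) (3,3) (3,4)] -> total=6
Click 2 (2,1) count=2: revealed 1 new [(2,1)] -> total=7

Answer: .....
...##
.#.##
...##
.....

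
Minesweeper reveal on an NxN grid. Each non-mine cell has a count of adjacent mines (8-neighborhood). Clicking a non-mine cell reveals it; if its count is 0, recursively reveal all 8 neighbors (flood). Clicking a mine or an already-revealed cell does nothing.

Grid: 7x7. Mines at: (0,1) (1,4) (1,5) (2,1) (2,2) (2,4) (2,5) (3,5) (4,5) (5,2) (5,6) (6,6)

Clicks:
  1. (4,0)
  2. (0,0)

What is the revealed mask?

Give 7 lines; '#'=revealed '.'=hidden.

Click 1 (4,0) count=0: revealed 8 new [(3,0) (3,1) (4,0) (4,1) (5,0) (5,1) (6,0) (6,1)] -> total=8
Click 2 (0,0) count=1: revealed 1 new [(0,0)] -> total=9

Answer: #......
.......
.......
##.....
##.....
##.....
##.....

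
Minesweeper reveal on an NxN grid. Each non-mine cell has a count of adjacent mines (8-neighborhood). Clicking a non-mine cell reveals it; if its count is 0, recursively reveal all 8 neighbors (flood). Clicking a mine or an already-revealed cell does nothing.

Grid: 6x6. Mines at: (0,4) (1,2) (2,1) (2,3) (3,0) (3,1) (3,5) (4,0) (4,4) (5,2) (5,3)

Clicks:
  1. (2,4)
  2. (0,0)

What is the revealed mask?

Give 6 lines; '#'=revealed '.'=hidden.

Click 1 (2,4) count=2: revealed 1 new [(2,4)] -> total=1
Click 2 (0,0) count=0: revealed 4 new [(0,0) (0,1) (1,0) (1,1)] -> total=5

Answer: ##....
##....
....#.
......
......
......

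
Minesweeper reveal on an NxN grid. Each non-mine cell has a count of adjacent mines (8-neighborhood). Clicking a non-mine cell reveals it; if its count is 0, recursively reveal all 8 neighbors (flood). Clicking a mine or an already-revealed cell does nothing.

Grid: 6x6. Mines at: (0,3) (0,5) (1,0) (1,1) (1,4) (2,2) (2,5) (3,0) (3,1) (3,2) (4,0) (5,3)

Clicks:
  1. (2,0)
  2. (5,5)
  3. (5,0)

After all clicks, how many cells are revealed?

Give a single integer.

Answer: 8

Derivation:
Click 1 (2,0) count=4: revealed 1 new [(2,0)] -> total=1
Click 2 (5,5) count=0: revealed 6 new [(3,4) (3,5) (4,4) (4,5) (5,4) (5,5)] -> total=7
Click 3 (5,0) count=1: revealed 1 new [(5,0)] -> total=8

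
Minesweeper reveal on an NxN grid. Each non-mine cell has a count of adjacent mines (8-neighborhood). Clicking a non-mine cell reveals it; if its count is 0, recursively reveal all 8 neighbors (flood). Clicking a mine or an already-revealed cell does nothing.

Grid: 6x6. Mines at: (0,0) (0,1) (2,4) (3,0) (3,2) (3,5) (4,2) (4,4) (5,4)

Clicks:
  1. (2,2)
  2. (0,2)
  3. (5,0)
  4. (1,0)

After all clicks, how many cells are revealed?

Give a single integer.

Answer: 7

Derivation:
Click 1 (2,2) count=1: revealed 1 new [(2,2)] -> total=1
Click 2 (0,2) count=1: revealed 1 new [(0,2)] -> total=2
Click 3 (5,0) count=0: revealed 4 new [(4,0) (4,1) (5,0) (5,1)] -> total=6
Click 4 (1,0) count=2: revealed 1 new [(1,0)] -> total=7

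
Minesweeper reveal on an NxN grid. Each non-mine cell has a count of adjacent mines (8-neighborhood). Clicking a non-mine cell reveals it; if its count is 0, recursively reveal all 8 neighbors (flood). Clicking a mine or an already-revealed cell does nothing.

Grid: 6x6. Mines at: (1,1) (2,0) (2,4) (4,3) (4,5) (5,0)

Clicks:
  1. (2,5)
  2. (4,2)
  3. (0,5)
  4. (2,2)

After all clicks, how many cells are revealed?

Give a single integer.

Click 1 (2,5) count=1: revealed 1 new [(2,5)] -> total=1
Click 2 (4,2) count=1: revealed 1 new [(4,2)] -> total=2
Click 3 (0,5) count=0: revealed 8 new [(0,2) (0,3) (0,4) (0,5) (1,2) (1,3) (1,4) (1,5)] -> total=10
Click 4 (2,2) count=1: revealed 1 new [(2,2)] -> total=11

Answer: 11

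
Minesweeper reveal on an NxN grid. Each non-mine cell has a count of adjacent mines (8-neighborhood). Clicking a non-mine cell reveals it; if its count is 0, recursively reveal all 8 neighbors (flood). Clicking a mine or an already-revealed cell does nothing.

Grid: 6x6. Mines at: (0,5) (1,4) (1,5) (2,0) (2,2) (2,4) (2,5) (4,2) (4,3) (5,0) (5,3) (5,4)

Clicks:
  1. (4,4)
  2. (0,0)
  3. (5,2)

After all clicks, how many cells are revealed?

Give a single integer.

Click 1 (4,4) count=3: revealed 1 new [(4,4)] -> total=1
Click 2 (0,0) count=0: revealed 8 new [(0,0) (0,1) (0,2) (0,3) (1,0) (1,1) (1,2) (1,3)] -> total=9
Click 3 (5,2) count=3: revealed 1 new [(5,2)] -> total=10

Answer: 10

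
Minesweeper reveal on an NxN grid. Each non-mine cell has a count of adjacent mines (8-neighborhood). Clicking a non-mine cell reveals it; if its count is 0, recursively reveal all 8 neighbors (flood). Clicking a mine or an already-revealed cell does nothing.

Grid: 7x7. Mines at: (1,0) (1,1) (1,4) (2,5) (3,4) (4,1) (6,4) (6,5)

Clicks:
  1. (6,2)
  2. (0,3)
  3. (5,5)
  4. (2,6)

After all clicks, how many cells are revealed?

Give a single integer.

Answer: 11

Derivation:
Click 1 (6,2) count=0: revealed 8 new [(5,0) (5,1) (5,2) (5,3) (6,0) (6,1) (6,2) (6,3)] -> total=8
Click 2 (0,3) count=1: revealed 1 new [(0,3)] -> total=9
Click 3 (5,5) count=2: revealed 1 new [(5,5)] -> total=10
Click 4 (2,6) count=1: revealed 1 new [(2,6)] -> total=11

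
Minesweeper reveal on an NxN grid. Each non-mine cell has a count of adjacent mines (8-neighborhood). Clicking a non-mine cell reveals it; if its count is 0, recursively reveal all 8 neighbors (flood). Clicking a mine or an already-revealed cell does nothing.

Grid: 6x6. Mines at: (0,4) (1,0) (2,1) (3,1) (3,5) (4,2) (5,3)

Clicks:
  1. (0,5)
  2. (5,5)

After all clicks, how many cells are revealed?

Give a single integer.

Click 1 (0,5) count=1: revealed 1 new [(0,5)] -> total=1
Click 2 (5,5) count=0: revealed 4 new [(4,4) (4,5) (5,4) (5,5)] -> total=5

Answer: 5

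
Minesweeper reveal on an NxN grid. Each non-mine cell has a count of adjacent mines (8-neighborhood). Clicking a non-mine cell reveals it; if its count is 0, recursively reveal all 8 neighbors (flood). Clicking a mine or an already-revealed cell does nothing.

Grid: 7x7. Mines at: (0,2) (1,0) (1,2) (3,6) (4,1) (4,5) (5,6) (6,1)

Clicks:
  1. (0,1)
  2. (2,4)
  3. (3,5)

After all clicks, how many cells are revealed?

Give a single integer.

Answer: 29

Derivation:
Click 1 (0,1) count=3: revealed 1 new [(0,1)] -> total=1
Click 2 (2,4) count=0: revealed 28 new [(0,3) (0,4) (0,5) (0,6) (1,3) (1,4) (1,5) (1,6) (2,2) (2,3) (2,4) (2,5) (2,6) (3,2) (3,3) (3,4) (3,5) (4,2) (4,3) (4,4) (5,2) (5,3) (5,4) (5,5) (6,2) (6,3) (6,4) (6,5)] -> total=29
Click 3 (3,5) count=2: revealed 0 new [(none)] -> total=29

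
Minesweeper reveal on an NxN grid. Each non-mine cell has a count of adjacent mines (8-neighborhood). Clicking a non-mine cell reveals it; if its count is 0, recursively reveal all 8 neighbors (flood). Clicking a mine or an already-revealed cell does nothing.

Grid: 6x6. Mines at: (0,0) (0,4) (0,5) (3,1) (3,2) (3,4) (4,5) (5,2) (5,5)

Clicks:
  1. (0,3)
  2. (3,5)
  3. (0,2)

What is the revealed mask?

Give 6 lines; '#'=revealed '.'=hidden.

Click 1 (0,3) count=1: revealed 1 new [(0,3)] -> total=1
Click 2 (3,5) count=2: revealed 1 new [(3,5)] -> total=2
Click 3 (0,2) count=0: revealed 8 new [(0,1) (0,2) (1,1) (1,2) (1,3) (2,1) (2,2) (2,3)] -> total=10

Answer: .###..
.###..
.###..
.....#
......
......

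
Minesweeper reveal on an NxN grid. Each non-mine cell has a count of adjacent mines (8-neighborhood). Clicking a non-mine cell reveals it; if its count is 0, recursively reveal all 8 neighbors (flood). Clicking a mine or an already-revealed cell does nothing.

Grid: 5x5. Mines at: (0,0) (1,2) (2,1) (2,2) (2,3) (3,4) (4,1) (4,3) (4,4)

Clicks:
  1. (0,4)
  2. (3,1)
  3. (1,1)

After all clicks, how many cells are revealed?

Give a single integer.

Click 1 (0,4) count=0: revealed 4 new [(0,3) (0,4) (1,3) (1,4)] -> total=4
Click 2 (3,1) count=3: revealed 1 new [(3,1)] -> total=5
Click 3 (1,1) count=4: revealed 1 new [(1,1)] -> total=6

Answer: 6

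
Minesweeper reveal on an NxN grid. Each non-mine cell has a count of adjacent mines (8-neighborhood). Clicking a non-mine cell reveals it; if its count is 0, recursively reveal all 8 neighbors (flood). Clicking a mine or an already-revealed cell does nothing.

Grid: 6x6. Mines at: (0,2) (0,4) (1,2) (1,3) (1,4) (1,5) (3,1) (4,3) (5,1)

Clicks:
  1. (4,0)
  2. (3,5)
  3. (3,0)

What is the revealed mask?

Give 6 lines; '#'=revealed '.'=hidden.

Click 1 (4,0) count=2: revealed 1 new [(4,0)] -> total=1
Click 2 (3,5) count=0: revealed 8 new [(2,4) (2,5) (3,4) (3,5) (4,4) (4,5) (5,4) (5,5)] -> total=9
Click 3 (3,0) count=1: revealed 1 new [(3,0)] -> total=10

Answer: ......
......
....##
#...##
#...##
....##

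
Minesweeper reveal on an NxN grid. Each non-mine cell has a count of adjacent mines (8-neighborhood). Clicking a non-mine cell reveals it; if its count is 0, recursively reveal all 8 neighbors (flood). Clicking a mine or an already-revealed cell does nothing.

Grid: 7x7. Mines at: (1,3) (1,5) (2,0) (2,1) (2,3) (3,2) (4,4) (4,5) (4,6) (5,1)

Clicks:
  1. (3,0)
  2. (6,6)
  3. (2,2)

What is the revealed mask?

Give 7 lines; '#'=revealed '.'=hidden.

Click 1 (3,0) count=2: revealed 1 new [(3,0)] -> total=1
Click 2 (6,6) count=0: revealed 10 new [(5,2) (5,3) (5,4) (5,5) (5,6) (6,2) (6,3) (6,4) (6,5) (6,6)] -> total=11
Click 3 (2,2) count=4: revealed 1 new [(2,2)] -> total=12

Answer: .......
.......
..#....
#......
.......
..#####
..#####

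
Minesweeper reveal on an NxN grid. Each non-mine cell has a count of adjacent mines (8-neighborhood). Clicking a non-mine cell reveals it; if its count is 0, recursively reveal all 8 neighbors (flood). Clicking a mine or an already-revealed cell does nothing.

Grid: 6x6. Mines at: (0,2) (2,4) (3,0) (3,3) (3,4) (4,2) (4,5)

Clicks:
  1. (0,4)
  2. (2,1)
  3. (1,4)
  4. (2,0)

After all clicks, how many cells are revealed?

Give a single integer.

Answer: 8

Derivation:
Click 1 (0,4) count=0: revealed 6 new [(0,3) (0,4) (0,5) (1,3) (1,4) (1,5)] -> total=6
Click 2 (2,1) count=1: revealed 1 new [(2,1)] -> total=7
Click 3 (1,4) count=1: revealed 0 new [(none)] -> total=7
Click 4 (2,0) count=1: revealed 1 new [(2,0)] -> total=8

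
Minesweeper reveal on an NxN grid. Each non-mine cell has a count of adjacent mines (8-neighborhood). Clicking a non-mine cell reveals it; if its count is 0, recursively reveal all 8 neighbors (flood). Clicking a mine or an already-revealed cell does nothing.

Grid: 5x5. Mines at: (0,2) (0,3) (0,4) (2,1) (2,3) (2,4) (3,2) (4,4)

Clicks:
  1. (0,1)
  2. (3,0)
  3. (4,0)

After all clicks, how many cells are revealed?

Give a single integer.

Click 1 (0,1) count=1: revealed 1 new [(0,1)] -> total=1
Click 2 (3,0) count=1: revealed 1 new [(3,0)] -> total=2
Click 3 (4,0) count=0: revealed 3 new [(3,1) (4,0) (4,1)] -> total=5

Answer: 5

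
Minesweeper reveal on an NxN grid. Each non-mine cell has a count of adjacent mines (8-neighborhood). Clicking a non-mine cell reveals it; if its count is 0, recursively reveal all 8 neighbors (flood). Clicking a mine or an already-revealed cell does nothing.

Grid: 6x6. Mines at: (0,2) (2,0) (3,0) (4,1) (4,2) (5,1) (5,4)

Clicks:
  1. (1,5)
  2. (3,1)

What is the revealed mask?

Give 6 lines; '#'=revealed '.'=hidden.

Answer: ...###
.#####
.#####
.#####
...###
......

Derivation:
Click 1 (1,5) count=0: revealed 21 new [(0,3) (0,4) (0,5) (1,1) (1,2) (1,3) (1,4) (1,5) (2,1) (2,2) (2,3) (2,4) (2,5) (3,1) (3,2) (3,3) (3,4) (3,5) (4,3) (4,4) (4,5)] -> total=21
Click 2 (3,1) count=4: revealed 0 new [(none)] -> total=21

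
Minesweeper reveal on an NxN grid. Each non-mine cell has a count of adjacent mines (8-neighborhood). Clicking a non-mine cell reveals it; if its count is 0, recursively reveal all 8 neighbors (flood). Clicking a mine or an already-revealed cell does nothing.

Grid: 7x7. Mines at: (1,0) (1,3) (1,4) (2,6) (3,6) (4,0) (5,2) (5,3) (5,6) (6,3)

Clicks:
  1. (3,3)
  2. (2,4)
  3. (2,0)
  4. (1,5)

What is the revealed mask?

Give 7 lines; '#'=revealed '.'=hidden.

Answer: .......
.....#.
######.
.#####.
.#####.
.......
.......

Derivation:
Click 1 (3,3) count=0: revealed 15 new [(2,1) (2,2) (2,3) (2,4) (2,5) (3,1) (3,2) (3,3) (3,4) (3,5) (4,1) (4,2) (4,3) (4,4) (4,5)] -> total=15
Click 2 (2,4) count=2: revealed 0 new [(none)] -> total=15
Click 3 (2,0) count=1: revealed 1 new [(2,0)] -> total=16
Click 4 (1,5) count=2: revealed 1 new [(1,5)] -> total=17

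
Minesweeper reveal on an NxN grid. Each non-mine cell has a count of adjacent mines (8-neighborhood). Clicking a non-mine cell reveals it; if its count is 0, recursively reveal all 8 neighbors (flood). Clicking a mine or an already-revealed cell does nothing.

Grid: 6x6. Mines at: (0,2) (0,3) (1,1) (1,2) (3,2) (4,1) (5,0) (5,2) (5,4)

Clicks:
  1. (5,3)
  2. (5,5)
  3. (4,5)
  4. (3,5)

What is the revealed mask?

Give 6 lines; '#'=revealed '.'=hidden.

Answer: ....##
...###
...###
...###
...###
...#.#

Derivation:
Click 1 (5,3) count=2: revealed 1 new [(5,3)] -> total=1
Click 2 (5,5) count=1: revealed 1 new [(5,5)] -> total=2
Click 3 (4,5) count=1: revealed 1 new [(4,5)] -> total=3
Click 4 (3,5) count=0: revealed 13 new [(0,4) (0,5) (1,3) (1,4) (1,5) (2,3) (2,4) (2,5) (3,3) (3,4) (3,5) (4,3) (4,4)] -> total=16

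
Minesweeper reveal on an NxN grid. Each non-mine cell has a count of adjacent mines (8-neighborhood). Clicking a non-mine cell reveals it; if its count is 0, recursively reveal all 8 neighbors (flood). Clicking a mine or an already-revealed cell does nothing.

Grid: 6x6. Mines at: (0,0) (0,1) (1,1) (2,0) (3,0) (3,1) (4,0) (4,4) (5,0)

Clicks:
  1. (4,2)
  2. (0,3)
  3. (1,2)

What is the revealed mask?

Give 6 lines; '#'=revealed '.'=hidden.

Click 1 (4,2) count=1: revealed 1 new [(4,2)] -> total=1
Click 2 (0,3) count=0: revealed 16 new [(0,2) (0,3) (0,4) (0,5) (1,2) (1,3) (1,4) (1,5) (2,2) (2,3) (2,4) (2,5) (3,2) (3,3) (3,4) (3,5)] -> total=17
Click 3 (1,2) count=2: revealed 0 new [(none)] -> total=17

Answer: ..####
..####
..####
..####
..#...
......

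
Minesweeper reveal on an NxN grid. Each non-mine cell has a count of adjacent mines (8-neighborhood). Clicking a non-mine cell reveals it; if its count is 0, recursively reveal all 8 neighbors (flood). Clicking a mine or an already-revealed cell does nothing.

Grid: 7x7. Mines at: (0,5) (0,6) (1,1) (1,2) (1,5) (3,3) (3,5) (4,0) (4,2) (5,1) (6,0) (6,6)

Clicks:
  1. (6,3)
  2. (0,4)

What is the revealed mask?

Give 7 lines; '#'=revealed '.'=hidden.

Click 1 (6,3) count=0: revealed 11 new [(4,3) (4,4) (4,5) (5,2) (5,3) (5,4) (5,5) (6,2) (6,3) (6,4) (6,5)] -> total=11
Click 2 (0,4) count=2: revealed 1 new [(0,4)] -> total=12

Answer: ....#..
.......
.......
.......
...###.
..####.
..####.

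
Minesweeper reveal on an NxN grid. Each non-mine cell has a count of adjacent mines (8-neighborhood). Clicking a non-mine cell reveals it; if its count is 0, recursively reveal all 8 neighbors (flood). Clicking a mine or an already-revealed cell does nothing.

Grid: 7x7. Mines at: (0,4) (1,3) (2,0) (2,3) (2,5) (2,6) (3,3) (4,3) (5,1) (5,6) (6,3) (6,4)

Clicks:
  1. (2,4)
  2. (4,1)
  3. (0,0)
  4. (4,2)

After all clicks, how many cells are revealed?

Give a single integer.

Answer: 9

Derivation:
Click 1 (2,4) count=4: revealed 1 new [(2,4)] -> total=1
Click 2 (4,1) count=1: revealed 1 new [(4,1)] -> total=2
Click 3 (0,0) count=0: revealed 6 new [(0,0) (0,1) (0,2) (1,0) (1,1) (1,2)] -> total=8
Click 4 (4,2) count=3: revealed 1 new [(4,2)] -> total=9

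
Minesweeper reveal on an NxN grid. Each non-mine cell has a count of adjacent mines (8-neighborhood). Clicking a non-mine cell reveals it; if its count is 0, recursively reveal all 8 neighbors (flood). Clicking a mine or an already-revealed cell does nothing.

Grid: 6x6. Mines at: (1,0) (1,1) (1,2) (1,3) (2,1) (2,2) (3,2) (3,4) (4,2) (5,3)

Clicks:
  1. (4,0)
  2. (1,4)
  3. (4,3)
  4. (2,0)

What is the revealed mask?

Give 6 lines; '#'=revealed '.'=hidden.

Click 1 (4,0) count=0: revealed 6 new [(3,0) (3,1) (4,0) (4,1) (5,0) (5,1)] -> total=6
Click 2 (1,4) count=1: revealed 1 new [(1,4)] -> total=7
Click 3 (4,3) count=4: revealed 1 new [(4,3)] -> total=8
Click 4 (2,0) count=3: revealed 1 new [(2,0)] -> total=9

Answer: ......
....#.
#.....
##....
##.#..
##....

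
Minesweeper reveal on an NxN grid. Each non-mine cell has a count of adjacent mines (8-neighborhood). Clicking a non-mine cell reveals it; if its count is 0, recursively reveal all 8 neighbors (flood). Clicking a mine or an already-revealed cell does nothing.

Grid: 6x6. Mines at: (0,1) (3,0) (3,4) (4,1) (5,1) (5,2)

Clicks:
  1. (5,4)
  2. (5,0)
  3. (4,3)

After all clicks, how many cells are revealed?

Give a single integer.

Click 1 (5,4) count=0: revealed 6 new [(4,3) (4,4) (4,5) (5,3) (5,4) (5,5)] -> total=6
Click 2 (5,0) count=2: revealed 1 new [(5,0)] -> total=7
Click 3 (4,3) count=2: revealed 0 new [(none)] -> total=7

Answer: 7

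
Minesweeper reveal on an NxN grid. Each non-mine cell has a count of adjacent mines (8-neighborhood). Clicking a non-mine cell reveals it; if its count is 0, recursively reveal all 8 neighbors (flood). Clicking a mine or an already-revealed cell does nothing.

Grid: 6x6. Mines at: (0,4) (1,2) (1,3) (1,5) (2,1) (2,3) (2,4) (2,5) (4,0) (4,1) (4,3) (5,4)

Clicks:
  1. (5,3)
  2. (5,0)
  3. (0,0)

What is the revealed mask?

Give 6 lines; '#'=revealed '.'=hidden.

Click 1 (5,3) count=2: revealed 1 new [(5,3)] -> total=1
Click 2 (5,0) count=2: revealed 1 new [(5,0)] -> total=2
Click 3 (0,0) count=0: revealed 4 new [(0,0) (0,1) (1,0) (1,1)] -> total=6

Answer: ##....
##....
......
......
......
#..#..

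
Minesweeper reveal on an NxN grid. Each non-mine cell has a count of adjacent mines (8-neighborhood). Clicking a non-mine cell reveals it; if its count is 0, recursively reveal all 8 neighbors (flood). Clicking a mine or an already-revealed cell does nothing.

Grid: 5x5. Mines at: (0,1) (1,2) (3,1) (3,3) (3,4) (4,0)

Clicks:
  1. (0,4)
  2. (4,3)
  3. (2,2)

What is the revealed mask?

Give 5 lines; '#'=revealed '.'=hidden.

Click 1 (0,4) count=0: revealed 6 new [(0,3) (0,4) (1,3) (1,4) (2,3) (2,4)] -> total=6
Click 2 (4,3) count=2: revealed 1 new [(4,3)] -> total=7
Click 3 (2,2) count=3: revealed 1 new [(2,2)] -> total=8

Answer: ...##
...##
..###
.....
...#.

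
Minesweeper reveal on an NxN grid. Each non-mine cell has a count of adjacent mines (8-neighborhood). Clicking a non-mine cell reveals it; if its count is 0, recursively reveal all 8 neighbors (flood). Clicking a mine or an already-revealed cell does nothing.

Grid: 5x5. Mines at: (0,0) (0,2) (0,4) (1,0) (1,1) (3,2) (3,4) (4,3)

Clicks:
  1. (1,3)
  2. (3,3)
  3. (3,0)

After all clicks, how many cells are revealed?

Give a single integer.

Answer: 8

Derivation:
Click 1 (1,3) count=2: revealed 1 new [(1,3)] -> total=1
Click 2 (3,3) count=3: revealed 1 new [(3,3)] -> total=2
Click 3 (3,0) count=0: revealed 6 new [(2,0) (2,1) (3,0) (3,1) (4,0) (4,1)] -> total=8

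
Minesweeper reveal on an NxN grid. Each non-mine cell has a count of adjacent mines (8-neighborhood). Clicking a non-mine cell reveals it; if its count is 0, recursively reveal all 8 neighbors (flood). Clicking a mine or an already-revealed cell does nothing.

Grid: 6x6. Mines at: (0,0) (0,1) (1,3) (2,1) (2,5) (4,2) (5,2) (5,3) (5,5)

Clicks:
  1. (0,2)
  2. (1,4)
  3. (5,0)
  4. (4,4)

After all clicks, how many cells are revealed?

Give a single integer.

Click 1 (0,2) count=2: revealed 1 new [(0,2)] -> total=1
Click 2 (1,4) count=2: revealed 1 new [(1,4)] -> total=2
Click 3 (5,0) count=0: revealed 6 new [(3,0) (3,1) (4,0) (4,1) (5,0) (5,1)] -> total=8
Click 4 (4,4) count=2: revealed 1 new [(4,4)] -> total=9

Answer: 9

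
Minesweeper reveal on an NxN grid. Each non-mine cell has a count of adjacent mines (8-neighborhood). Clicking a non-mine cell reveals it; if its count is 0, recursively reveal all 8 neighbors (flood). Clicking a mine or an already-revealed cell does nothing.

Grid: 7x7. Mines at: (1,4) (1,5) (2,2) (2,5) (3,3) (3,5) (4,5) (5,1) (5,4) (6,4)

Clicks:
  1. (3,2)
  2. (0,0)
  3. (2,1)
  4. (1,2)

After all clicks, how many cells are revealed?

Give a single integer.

Answer: 15

Derivation:
Click 1 (3,2) count=2: revealed 1 new [(3,2)] -> total=1
Click 2 (0,0) count=0: revealed 14 new [(0,0) (0,1) (0,2) (0,3) (1,0) (1,1) (1,2) (1,3) (2,0) (2,1) (3,0) (3,1) (4,0) (4,1)] -> total=15
Click 3 (2,1) count=1: revealed 0 new [(none)] -> total=15
Click 4 (1,2) count=1: revealed 0 new [(none)] -> total=15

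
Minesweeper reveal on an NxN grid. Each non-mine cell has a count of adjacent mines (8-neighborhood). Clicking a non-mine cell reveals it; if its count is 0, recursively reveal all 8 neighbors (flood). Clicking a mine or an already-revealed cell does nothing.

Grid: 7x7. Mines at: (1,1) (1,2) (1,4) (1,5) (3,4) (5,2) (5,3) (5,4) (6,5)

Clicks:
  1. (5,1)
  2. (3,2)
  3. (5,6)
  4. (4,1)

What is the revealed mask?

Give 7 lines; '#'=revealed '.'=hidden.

Click 1 (5,1) count=1: revealed 1 new [(5,1)] -> total=1
Click 2 (3,2) count=0: revealed 15 new [(2,0) (2,1) (2,2) (2,3) (3,0) (3,1) (3,2) (3,3) (4,0) (4,1) (4,2) (4,3) (5,0) (6,0) (6,1)] -> total=16
Click 3 (5,6) count=1: revealed 1 new [(5,6)] -> total=17
Click 4 (4,1) count=1: revealed 0 new [(none)] -> total=17

Answer: .......
.......
####...
####...
####...
##....#
##.....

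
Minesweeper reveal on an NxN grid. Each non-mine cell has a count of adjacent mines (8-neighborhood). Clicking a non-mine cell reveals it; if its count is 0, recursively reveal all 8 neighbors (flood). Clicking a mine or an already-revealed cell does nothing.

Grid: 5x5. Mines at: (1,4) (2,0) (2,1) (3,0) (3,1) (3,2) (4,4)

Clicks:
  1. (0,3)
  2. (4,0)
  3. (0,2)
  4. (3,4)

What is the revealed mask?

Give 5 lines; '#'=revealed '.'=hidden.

Click 1 (0,3) count=1: revealed 1 new [(0,3)] -> total=1
Click 2 (4,0) count=2: revealed 1 new [(4,0)] -> total=2
Click 3 (0,2) count=0: revealed 7 new [(0,0) (0,1) (0,2) (1,0) (1,1) (1,2) (1,3)] -> total=9
Click 4 (3,4) count=1: revealed 1 new [(3,4)] -> total=10

Answer: ####.
####.
.....
....#
#....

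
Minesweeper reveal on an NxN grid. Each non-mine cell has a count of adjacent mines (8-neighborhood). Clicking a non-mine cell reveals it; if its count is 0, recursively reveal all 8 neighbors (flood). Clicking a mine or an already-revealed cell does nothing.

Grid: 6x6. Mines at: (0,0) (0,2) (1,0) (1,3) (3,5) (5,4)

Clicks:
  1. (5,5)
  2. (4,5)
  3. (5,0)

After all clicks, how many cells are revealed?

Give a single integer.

Click 1 (5,5) count=1: revealed 1 new [(5,5)] -> total=1
Click 2 (4,5) count=2: revealed 1 new [(4,5)] -> total=2
Click 3 (5,0) count=0: revealed 19 new [(2,0) (2,1) (2,2) (2,3) (2,4) (3,0) (3,1) (3,2) (3,3) (3,4) (4,0) (4,1) (4,2) (4,3) (4,4) (5,0) (5,1) (5,2) (5,3)] -> total=21

Answer: 21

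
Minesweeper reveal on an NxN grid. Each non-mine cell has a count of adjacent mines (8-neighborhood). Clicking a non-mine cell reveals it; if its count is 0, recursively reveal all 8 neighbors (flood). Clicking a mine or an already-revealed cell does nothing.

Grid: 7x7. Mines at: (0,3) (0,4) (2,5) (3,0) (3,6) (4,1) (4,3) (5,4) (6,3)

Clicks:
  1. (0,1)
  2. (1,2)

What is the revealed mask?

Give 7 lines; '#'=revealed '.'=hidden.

Click 1 (0,1) count=0: revealed 17 new [(0,0) (0,1) (0,2) (1,0) (1,1) (1,2) (1,3) (1,4) (2,0) (2,1) (2,2) (2,3) (2,4) (3,1) (3,2) (3,3) (3,4)] -> total=17
Click 2 (1,2) count=1: revealed 0 new [(none)] -> total=17

Answer: ###....
#####..
#####..
.####..
.......
.......
.......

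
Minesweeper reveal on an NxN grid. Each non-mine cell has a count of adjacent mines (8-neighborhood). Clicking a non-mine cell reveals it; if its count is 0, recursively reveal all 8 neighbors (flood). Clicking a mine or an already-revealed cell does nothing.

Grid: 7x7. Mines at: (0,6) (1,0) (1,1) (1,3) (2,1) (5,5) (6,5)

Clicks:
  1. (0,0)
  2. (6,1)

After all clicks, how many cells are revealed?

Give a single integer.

Answer: 33

Derivation:
Click 1 (0,0) count=2: revealed 1 new [(0,0)] -> total=1
Click 2 (6,1) count=0: revealed 32 new [(1,4) (1,5) (1,6) (2,2) (2,3) (2,4) (2,5) (2,6) (3,0) (3,1) (3,2) (3,3) (3,4) (3,5) (3,6) (4,0) (4,1) (4,2) (4,3) (4,4) (4,5) (4,6) (5,0) (5,1) (5,2) (5,3) (5,4) (6,0) (6,1) (6,2) (6,3) (6,4)] -> total=33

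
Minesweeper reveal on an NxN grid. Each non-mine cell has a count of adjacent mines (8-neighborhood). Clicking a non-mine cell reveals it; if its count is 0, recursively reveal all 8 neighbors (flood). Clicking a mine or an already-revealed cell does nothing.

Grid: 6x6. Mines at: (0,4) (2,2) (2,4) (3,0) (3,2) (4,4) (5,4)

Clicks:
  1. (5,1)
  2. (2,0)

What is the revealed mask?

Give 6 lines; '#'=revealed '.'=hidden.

Answer: ......
......
#.....
......
####..
####..

Derivation:
Click 1 (5,1) count=0: revealed 8 new [(4,0) (4,1) (4,2) (4,3) (5,0) (5,1) (5,2) (5,3)] -> total=8
Click 2 (2,0) count=1: revealed 1 new [(2,0)] -> total=9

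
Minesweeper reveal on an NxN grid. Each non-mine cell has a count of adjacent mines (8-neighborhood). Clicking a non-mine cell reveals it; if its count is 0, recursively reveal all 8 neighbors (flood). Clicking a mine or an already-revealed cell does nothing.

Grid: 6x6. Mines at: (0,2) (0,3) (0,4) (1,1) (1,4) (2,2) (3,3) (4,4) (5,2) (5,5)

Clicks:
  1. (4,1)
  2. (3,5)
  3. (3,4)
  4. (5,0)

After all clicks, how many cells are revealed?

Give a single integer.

Answer: 10

Derivation:
Click 1 (4,1) count=1: revealed 1 new [(4,1)] -> total=1
Click 2 (3,5) count=1: revealed 1 new [(3,5)] -> total=2
Click 3 (3,4) count=2: revealed 1 new [(3,4)] -> total=3
Click 4 (5,0) count=0: revealed 7 new [(2,0) (2,1) (3,0) (3,1) (4,0) (5,0) (5,1)] -> total=10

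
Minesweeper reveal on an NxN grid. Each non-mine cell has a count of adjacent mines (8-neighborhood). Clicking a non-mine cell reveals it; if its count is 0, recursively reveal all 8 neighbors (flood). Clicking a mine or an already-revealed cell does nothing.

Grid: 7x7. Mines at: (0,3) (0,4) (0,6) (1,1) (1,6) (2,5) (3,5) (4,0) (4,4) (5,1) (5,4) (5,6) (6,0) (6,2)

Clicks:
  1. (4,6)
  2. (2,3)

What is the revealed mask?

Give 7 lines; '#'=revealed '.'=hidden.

Click 1 (4,6) count=2: revealed 1 new [(4,6)] -> total=1
Click 2 (2,3) count=0: revealed 14 new [(1,2) (1,3) (1,4) (2,1) (2,2) (2,3) (2,4) (3,1) (3,2) (3,3) (3,4) (4,1) (4,2) (4,3)] -> total=15

Answer: .......
..###..
.####..
.####..
.###..#
.......
.......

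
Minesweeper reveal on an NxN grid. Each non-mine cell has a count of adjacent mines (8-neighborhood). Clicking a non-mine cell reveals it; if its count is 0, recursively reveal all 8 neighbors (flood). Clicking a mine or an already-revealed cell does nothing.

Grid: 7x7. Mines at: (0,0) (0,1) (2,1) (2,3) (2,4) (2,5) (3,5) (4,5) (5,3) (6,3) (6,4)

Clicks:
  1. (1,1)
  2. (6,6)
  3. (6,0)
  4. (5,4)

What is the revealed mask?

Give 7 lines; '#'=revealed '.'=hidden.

Click 1 (1,1) count=3: revealed 1 new [(1,1)] -> total=1
Click 2 (6,6) count=0: revealed 4 new [(5,5) (5,6) (6,5) (6,6)] -> total=5
Click 3 (6,0) count=0: revealed 12 new [(3,0) (3,1) (3,2) (4,0) (4,1) (4,2) (5,0) (5,1) (5,2) (6,0) (6,1) (6,2)] -> total=17
Click 4 (5,4) count=4: revealed 1 new [(5,4)] -> total=18

Answer: .......
.#.....
.......
###....
###....
###.###
###..##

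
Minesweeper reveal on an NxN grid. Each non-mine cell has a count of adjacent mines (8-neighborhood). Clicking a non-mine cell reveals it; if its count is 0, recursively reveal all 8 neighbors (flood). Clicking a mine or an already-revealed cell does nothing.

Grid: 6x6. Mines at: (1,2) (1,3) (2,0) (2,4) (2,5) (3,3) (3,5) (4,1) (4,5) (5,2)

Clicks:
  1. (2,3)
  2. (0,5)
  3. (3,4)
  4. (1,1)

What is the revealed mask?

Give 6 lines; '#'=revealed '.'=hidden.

Click 1 (2,3) count=4: revealed 1 new [(2,3)] -> total=1
Click 2 (0,5) count=0: revealed 4 new [(0,4) (0,5) (1,4) (1,5)] -> total=5
Click 3 (3,4) count=5: revealed 1 new [(3,4)] -> total=6
Click 4 (1,1) count=2: revealed 1 new [(1,1)] -> total=7

Answer: ....##
.#..##
...#..
....#.
......
......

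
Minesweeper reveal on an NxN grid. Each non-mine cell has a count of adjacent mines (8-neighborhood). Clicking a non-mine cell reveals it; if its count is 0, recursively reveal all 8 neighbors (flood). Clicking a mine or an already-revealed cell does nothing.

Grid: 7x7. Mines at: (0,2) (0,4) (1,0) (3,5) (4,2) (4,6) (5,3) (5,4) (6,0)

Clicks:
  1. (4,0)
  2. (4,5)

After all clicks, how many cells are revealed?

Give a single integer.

Answer: 9

Derivation:
Click 1 (4,0) count=0: revealed 8 new [(2,0) (2,1) (3,0) (3,1) (4,0) (4,1) (5,0) (5,1)] -> total=8
Click 2 (4,5) count=3: revealed 1 new [(4,5)] -> total=9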